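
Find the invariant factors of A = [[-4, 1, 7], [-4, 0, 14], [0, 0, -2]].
x + 2, (x + 2)^2

The Jordan structure of A has elementary divisors (x + 2)^2, (x + 2). Arranging the block sizes at each eigenvalue in decreasing order and taking row products gives the invariant factors.

Invariant factors (smallest first, each dividing the next): x + 2, (x + 2)^2.

Check: the last factor (x + 2)^2 is the minimal polynomial, and the product (x + 2)^3 is the characteristic polynomial.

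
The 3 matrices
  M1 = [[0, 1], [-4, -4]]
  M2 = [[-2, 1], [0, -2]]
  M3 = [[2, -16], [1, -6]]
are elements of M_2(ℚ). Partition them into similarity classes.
1 class: {M1, M2, M3}

Characteristic polynomials: χ_{M1} = (x + 2)^2, χ_{M2} = (x + 2)^2, χ_{M3} = (x + 2)^2.

{M1, M2, M3}: invariant factors (x + 2)^2.

Matrices are similar if and only if their invariant-factor lists agree; the partition into similarity classes is {M1, M2, M3}.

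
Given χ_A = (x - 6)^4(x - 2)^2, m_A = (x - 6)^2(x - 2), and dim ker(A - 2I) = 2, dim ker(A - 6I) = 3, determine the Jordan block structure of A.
λ = 2: algebraic multiplicity 2 (exponent in χ_A), largest block size 1 (exponent in m_A), 2 blocks (geometric multiplicity). These force block sizes [1, 1].
λ = 6: algebraic multiplicity 4 (exponent in χ_A), largest block size 2 (exponent in m_A), 3 blocks (geometric multiplicity). These force block sizes [2, 1, 1].

Jordan blocks: (2, 1), (2, 1), (6, 2), (6, 1), (6, 1)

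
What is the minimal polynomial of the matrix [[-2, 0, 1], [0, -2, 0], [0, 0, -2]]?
m_A(x) = (x + 2)^2

The characteristic polynomial factors as (x + 2)^3. The minimal polynomial is ∏(x - λ)^{k_λ} where k_λ is the size of the largest Jordan block at λ.

For λ = -2: rank(A + 2I) = 1, and the largest Jordan block has size 2 (the smallest k with rank((A + 2I)^k) = rank((A + 2I)^(k+1))).

So m_A(x) = (x + 2)^2.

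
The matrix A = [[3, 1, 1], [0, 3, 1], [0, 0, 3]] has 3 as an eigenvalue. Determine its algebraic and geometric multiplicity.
algebraic multiplicity 3, geometric multiplicity 1

The characteristic polynomial is (x - 3)^3, so the factor x - 3 appears with exponent 3: the algebraic multiplicity is 3.

rank(A - 3I) = 2, so the eigenspace has dimension 3 - 2 = 1: the geometric multiplicity is 1.

Since 1 < 3, A is not diagonalizable.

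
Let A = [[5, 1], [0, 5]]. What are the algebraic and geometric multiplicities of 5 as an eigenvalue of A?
algebraic multiplicity 2, geometric multiplicity 1

The characteristic polynomial is (x - 5)^2, so the factor x - 5 appears with exponent 2: the algebraic multiplicity is 2.

rank(A - 5I) = 1, so the eigenspace has dimension 2 - 1 = 1: the geometric multiplicity is 1.

Since 1 < 2, A is not diagonalizable.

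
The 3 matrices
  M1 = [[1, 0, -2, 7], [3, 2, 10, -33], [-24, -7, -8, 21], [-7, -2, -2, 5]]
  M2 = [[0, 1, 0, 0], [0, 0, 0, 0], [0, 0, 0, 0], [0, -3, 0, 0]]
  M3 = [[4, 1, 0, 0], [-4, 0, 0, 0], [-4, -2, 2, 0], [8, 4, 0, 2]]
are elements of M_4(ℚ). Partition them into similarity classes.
Characteristic polynomials: χ_{M1} = x^4, χ_{M2} = x^4, χ_{M3} = (x - 2)^4.

{M1}: invariant factors x^2, x^2.

{M2}: invariant factors x, x, x^2.

{M3}: invariant factors x - 2, x - 2, (x - 2)^2.

Matrices are similar if and only if their invariant-factor lists agree; the partition into similarity classes is {M1}, {M2}, {M3}.

3 classes: {M1}, {M2}, {M3}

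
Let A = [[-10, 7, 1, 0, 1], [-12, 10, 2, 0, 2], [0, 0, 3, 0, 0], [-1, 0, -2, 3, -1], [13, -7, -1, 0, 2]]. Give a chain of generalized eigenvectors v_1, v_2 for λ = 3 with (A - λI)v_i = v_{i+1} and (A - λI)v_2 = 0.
We seek v_1 ∈ ker((A - 3I)^2) \ ker(A - 3I), then set v_{i+1} = (A - 3I) v_i.

One such chain is v_1 = [[2, 4, -1, 0, 0]]^T, v_2 = [[1, 2, 0, 0, -1]]^T. Check: (A - 3I) v_2 = [[0, 0, 0, 0, 0]]^T = 0.

v_1 = [[2, 4, -1, 0, 0]]^T, v_2 = [[1, 2, 0, 0, -1]]^T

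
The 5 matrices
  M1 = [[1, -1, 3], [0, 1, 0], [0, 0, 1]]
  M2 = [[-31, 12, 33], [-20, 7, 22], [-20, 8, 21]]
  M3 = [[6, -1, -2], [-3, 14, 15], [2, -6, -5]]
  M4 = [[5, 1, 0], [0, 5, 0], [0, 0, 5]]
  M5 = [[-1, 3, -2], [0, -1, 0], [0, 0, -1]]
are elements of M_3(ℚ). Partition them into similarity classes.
Characteristic polynomials: χ_{M1} = (x - 1)^3, χ_{M2} = (x + 1)^3, χ_{M3} = (x - 5)^3, χ_{M4} = (x - 5)^3, χ_{M5} = (x + 1)^3.

{M1}: invariant factors x - 1, (x - 1)^2.

{M2, M5}: invariant factors x + 1, (x + 1)^2.

{M3}: invariant factors (x - 5)^3.

{M4}: invariant factors x - 5, (x - 5)^2.

Matrices are similar if and only if their invariant-factor lists agree; the partition into similarity classes is {M1}, {M2, M5}, {M3}, {M4}.

4 classes: {M1}, {M2, M5}, {M3}, {M4}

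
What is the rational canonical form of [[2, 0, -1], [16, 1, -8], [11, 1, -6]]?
R = [[0, 0, -1], [1, 0, -3], [0, 1, -3]]

The invariant factors of A (the non-unit diagonal entries of the Smith normal form of xI - A over ℚ[x]) are (x + 1)^3, each dividing the next. The characteristic polynomial is their product, (x + 1)^3.

The rational canonical form is the block-diagonal matrix of companion matrices C(f_i):
R = [[0, 0, -1], [1, 0, -3], [0, 1, -3]].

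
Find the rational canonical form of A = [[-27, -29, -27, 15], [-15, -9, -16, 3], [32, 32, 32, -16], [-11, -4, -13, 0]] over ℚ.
The invariant factors of A (the non-unit diagonal entries of the Smith normal form of xI - A over ℚ[x]) are (x + 4)(x^3 + x - 4), each dividing the next. The characteristic polynomial is their product, (x + 4)(x^3 + x - 4).

The rational canonical form is the block-diagonal matrix of companion matrices C(f_i):
R = [[0, 0, 0, 16], [1, 0, 0, 0], [0, 1, 0, -1], [0, 0, 1, -4]].

Note the characteristic polynomial does not split into linear factors over ℚ, so A has no Jordan form over ℚ; the rational canonical form exists over any field.

R = [[0, 0, 0, 16], [1, 0, 0, 0], [0, 1, 0, -1], [0, 0, 1, -4]]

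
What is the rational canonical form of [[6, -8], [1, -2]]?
The invariant factors of A (the non-unit diagonal entries of the Smith normal form of xI - A over ℚ[x]) are x^2 - 4x - 4, each dividing the next. The characteristic polynomial is their product, x^2 - 4x - 4.

The rational canonical form is the block-diagonal matrix of companion matrices C(f_i):
R = [[0, 4], [1, 4]].

Note the characteristic polynomial does not split into linear factors over ℚ, so A has no Jordan form over ℚ; the rational canonical form exists over any field.

R = [[0, 4], [1, 4]]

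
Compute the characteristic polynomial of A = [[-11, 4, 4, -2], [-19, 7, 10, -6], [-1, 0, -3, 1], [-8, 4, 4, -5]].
xI - A = [[x + 11, -4, -4, 2], [19, x - 7, -10, 6], [1, 0, x + 3, -1], [8, -4, -4, x + 5]].

Expanding det(xI - A) along the first row:
det(xI - A) = + (x + 11)·det([[x - 7, -10, 6], [0, x + 3, -1], [-4, -4, x + 5]]) - (-4)·det([[19, -10, 6], [1, x + 3, -1], [8, -4, x + 5]]) + (-4)·det([[19, x - 7, 6], [1, 0, -1], [8, -4, x + 5]]) - (2)·det([[19, x - 7, -10], [1, 0, x + 3], [8, -4, -4]]).

Evaluating gives χ_A(x) = x^4 + 12x^3 + 54x^2 + 108x + 81 = (x + 3)^4.

χ_A(x) = (x + 3)^4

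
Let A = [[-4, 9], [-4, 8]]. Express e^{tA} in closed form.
A has Jordan form J = [[2, 1], [0, 2]] with A = PJP^{-1}, so e^{tA} = P e^{tJ} P^{-1}.

For a Jordan block J_k(λ), e^{tJ_k(λ)} = e^{λt} · (I + tN + t^2 N^2/2! + ... + t^{k-1} N^{k-1}/(k-1)!) where N is the nilpotent superdiagonal part.

Assembling the blocks and conjugating back gives the entries of e^{tA} as shown above.

e^{tA} = [[(1 - 6*t)*e^{2*t}, 9*t*e^{2*t}], [-4*t*e^{2*t}, (6*t + 1)*e^{2*t}]]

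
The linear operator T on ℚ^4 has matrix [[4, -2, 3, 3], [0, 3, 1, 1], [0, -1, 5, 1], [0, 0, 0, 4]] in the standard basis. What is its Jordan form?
The characteristic polynomial is det(xI - A) = (x - 4)^4, so the eigenvalues are 4 (algebraic multiplicity 4).

For λ = 4: rank(A - 4I) = 2, rank((A - 4I)^2) = 1, rank((A - 4I)^3) = 0. The eigenspace has dimension 4 - 2 = 2, so there are 2 Jordan blocks; the rank sequence gives block sizes [3, 1].

Assembling the blocks gives the Jordan form J above.

J = [[4, 1, 0, 0], [0, 4, 1, 0], [0, 0, 4, 0], [0, 0, 0, 4]]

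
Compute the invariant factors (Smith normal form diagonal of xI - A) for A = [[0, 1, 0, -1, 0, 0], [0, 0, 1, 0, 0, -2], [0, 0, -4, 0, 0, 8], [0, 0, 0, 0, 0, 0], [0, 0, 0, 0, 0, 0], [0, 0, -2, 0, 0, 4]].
x, x, x, x^3

The Jordan structure of A has elementary divisors x^3, x, x, x. Arranging the block sizes at each eigenvalue in decreasing order and taking row products gives the invariant factors.

Invariant factors (smallest first, each dividing the next): x, x, x, x^3.

Check: the last factor x^3 is the minimal polynomial, and the product x^6 is the characteristic polynomial.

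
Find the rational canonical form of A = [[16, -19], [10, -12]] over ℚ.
R = [[0, 2], [1, 4]]

The invariant factors of A (the non-unit diagonal entries of the Smith normal form of xI - A over ℚ[x]) are x^2 - 4x - 2, each dividing the next. The characteristic polynomial is their product, x^2 - 4x - 2.

The rational canonical form is the block-diagonal matrix of companion matrices C(f_i):
R = [[0, 2], [1, 4]].

Note the characteristic polynomial does not split into linear factors over ℚ, so A has no Jordan form over ℚ; the rational canonical form exists over any field.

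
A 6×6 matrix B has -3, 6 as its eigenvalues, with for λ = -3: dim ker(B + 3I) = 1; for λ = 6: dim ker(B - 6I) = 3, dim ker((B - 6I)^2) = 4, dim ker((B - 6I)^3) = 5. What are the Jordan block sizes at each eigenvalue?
Jordan blocks: (-3, 1), (6, 3), (6, 1), (6, 1)

λ = -3: successive nullity increments [1] count blocks of size ≥ k; block sizes are [1].
λ = 6: successive nullity increments [3, 1, 1] count blocks of size ≥ k; block sizes are [3, 1, 1].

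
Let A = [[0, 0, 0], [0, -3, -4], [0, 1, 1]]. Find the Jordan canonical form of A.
The characteristic polynomial is det(xI - A) = x(x + 1)^2, so the eigenvalues are -1 (algebraic multiplicity 2), 0 (algebraic multiplicity 1).

For λ = -1: rank(A + I) = 2, rank((A + I)^2) = 1. The eigenspace has dimension 3 - 2 = 1, so there is 1 Jordan block; the rank sequence gives block sizes [2].

For λ = 0: algebraic multiplicity 1 gives one 1×1 block.

Assembling the blocks gives the Jordan form J above.

J = [[-1, 1, 0], [0, -1, 0], [0, 0, 0]]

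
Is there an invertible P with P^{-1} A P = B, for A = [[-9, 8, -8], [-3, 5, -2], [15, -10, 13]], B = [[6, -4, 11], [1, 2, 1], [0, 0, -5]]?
No.

trace(A) = 9 but trace(B) = 3. The trace is a similarity invariant, so A and B are not similar.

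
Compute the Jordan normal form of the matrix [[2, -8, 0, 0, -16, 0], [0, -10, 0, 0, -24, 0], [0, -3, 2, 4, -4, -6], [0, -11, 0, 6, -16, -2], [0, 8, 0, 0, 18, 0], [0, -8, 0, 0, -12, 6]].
The characteristic polynomial is det(xI - A) = (x - 6)^3(x - 2)^3, so the eigenvalues are 2 (algebraic multiplicity 3), 6 (algebraic multiplicity 3).

For λ = 2: rank(A - 2I) = 3. The eigenspace has dimension 6 - 3 = 3, so there are 3 Jordan blocks; the rank sequence gives block sizes [1, 1, 1].

For λ = 6: rank(A - 6I) = 4, rank((A - 6I)^2) = 3. The eigenspace has dimension 6 - 4 = 2, so there are 2 Jordan blocks; the rank sequence gives block sizes [2, 1].

Assembling the blocks gives the Jordan form J above.

J = [[2, 0, 0, 0, 0, 0], [0, 2, 0, 0, 0, 0], [0, 0, 2, 0, 0, 0], [0, 0, 0, 6, 1, 0], [0, 0, 0, 0, 6, 0], [0, 0, 0, 0, 0, 6]]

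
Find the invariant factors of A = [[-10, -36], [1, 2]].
(x + 4)^2

The Jordan structure of A has elementary divisors (x + 4)^2. Arranging the block sizes at each eigenvalue in decreasing order and taking row products gives the invariant factors.

Invariant factors (smallest first, each dividing the next): (x + 4)^2.

Check: the last factor (x + 4)^2 is the minimal polynomial, and the product (x + 4)^2 is the characteristic polynomial.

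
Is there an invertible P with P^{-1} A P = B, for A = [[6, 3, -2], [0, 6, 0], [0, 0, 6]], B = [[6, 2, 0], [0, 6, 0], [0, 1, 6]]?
Yes.

Two matrices over a field are similar if and only if they have the same invariant factors.

Both A and B have characteristic polynomial (x - 6)^3 and minimal polynomial (x - 6)^2. Computing further, both have invariant factors x - 6, (x - 6)^2. Hence A and B are similar.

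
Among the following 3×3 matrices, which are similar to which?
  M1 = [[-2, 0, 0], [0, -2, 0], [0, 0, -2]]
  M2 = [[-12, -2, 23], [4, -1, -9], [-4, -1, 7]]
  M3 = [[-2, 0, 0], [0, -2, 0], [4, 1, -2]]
3 classes: {M1}, {M2}, {M3}

Characteristic polynomials: χ_{M1} = (x + 2)^3, χ_{M2} = (x + 2)^3, χ_{M3} = (x + 2)^3.

{M1}: invariant factors x + 2, x + 2, x + 2.

{M2}: invariant factors (x + 2)^3.

{M3}: invariant factors x + 2, (x + 2)^2.

Matrices are similar if and only if their invariant-factor lists agree; the partition into similarity classes is {M1}, {M2}, {M3}.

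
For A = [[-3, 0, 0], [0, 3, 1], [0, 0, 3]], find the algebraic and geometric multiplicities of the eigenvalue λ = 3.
The characteristic polynomial is (x - 3)^2(x + 3), so the factor x - 3 appears with exponent 2: the algebraic multiplicity is 2.

rank(A - 3I) = 2, so the eigenspace has dimension 3 - 2 = 1: the geometric multiplicity is 1.

Since 1 < 2, A is not diagonalizable.

algebraic multiplicity 2, geometric multiplicity 1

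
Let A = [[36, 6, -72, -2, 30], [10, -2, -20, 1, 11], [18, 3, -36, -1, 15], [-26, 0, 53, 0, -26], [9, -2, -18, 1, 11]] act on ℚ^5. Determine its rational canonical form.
The invariant factors of A (the non-unit diagonal entries of the Smith normal form of xI - A over ℚ[x]) are x^2(x - 3)^3, each dividing the next. The characteristic polynomial is their product, x^2(x - 3)^3.

The rational canonical form is the block-diagonal matrix of companion matrices C(f_i):
R = [[0, 0, 0, 0, 0], [1, 0, 0, 0, 0], [0, 1, 0, 0, 27], [0, 0, 1, 0, -27], [0, 0, 0, 1, 9]].

R = [[0, 0, 0, 0, 0], [1, 0, 0, 0, 0], [0, 1, 0, 0, 27], [0, 0, 1, 0, -27], [0, 0, 0, 1, 9]]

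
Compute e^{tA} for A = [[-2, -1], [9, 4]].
e^{tA} = [[(1 - 3*t)*e^{t}, -t*e^{t}], [9*t*e^{t}, (3*t + 1)*e^{t}]]

A has Jordan form J = [[1, 1], [0, 1]] with A = PJP^{-1}, so e^{tA} = P e^{tJ} P^{-1}.

For a Jordan block J_k(λ), e^{tJ_k(λ)} = e^{λt} · (I + tN + t^2 N^2/2! + ... + t^{k-1} N^{k-1}/(k-1)!) where N is the nilpotent superdiagonal part.

Assembling the blocks and conjugating back gives the entries of e^{tA} as shown above.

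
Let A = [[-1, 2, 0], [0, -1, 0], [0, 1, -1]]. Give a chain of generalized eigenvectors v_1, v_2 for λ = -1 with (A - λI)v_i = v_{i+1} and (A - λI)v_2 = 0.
v_1 = [[-2, 1, -1]]^T, v_2 = [[2, 0, 1]]^T

We seek v_1 ∈ ker((A + I)^2) \ ker(A + I), then set v_{i+1} = (A + I) v_i.

One such chain is v_1 = [[-2, 1, -1]]^T, v_2 = [[2, 0, 1]]^T. Check: (A + I) v_2 = [[0, 0, 0]]^T = 0.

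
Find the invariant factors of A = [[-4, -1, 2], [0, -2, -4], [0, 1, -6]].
The Jordan structure of A has elementary divisors (x + 4)^2, (x + 4). Arranging the block sizes at each eigenvalue in decreasing order and taking row products gives the invariant factors.

Invariant factors (smallest first, each dividing the next): x + 4, (x + 4)^2.

Check: the last factor (x + 4)^2 is the minimal polynomial, and the product (x + 4)^3 is the characteristic polynomial.

x + 4, (x + 4)^2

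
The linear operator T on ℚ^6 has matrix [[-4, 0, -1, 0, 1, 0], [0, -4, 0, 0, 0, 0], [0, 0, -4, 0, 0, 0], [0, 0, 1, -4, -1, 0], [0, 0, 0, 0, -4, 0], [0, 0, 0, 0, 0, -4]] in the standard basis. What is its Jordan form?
The characteristic polynomial is det(xI - A) = (x + 4)^6, so the eigenvalues are -4 (algebraic multiplicity 6).

For λ = -4: rank(A + 4I) = 1, rank((A + 4I)^2) = 0. The eigenspace has dimension 6 - 1 = 5, so there are 5 Jordan blocks; the rank sequence gives block sizes [2, 1, 1, 1, 1].

Assembling the blocks gives the Jordan form J above.

J = [[-4, 1, 0, 0, 0, 0], [0, -4, 0, 0, 0, 0], [0, 0, -4, 0, 0, 0], [0, 0, 0, -4, 0, 0], [0, 0, 0, 0, -4, 0], [0, 0, 0, 0, 0, -4]]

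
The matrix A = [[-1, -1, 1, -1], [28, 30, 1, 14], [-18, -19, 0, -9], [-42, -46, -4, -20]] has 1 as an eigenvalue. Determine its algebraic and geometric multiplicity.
algebraic multiplicity 3, geometric multiplicity 2

The characteristic polynomial is (x - 6)(x - 1)^3, so the factor x - 1 appears with exponent 3: the algebraic multiplicity is 3.

rank(A - I) = 2, so the eigenspace has dimension 4 - 2 = 2: the geometric multiplicity is 2.

Since 2 < 3, A is not diagonalizable.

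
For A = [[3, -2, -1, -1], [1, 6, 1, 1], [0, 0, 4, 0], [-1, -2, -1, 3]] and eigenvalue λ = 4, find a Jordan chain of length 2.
v_1 = [[-4, -1, 2, 3]]^T, v_2 = [[1, -1, 0, 1]]^T

We seek v_1 ∈ ker((A - 4I)^2) \ ker(A - 4I), then set v_{i+1} = (A - 4I) v_i.

One such chain is v_1 = [[-4, -1, 2, 3]]^T, v_2 = [[1, -1, 0, 1]]^T. Check: (A - 4I) v_2 = [[0, 0, 0, 0]]^T = 0.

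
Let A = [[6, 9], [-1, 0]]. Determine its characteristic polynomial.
xI - A = [[x - 6, -9], [1, x]].

Expanding det(xI - A) along the first row:
det(xI - A) = + (x - 6)·det([[x]]) - (-9)·det([[1]]).

Evaluating gives χ_A(x) = x^2 - 6x + 9 = (x - 3)^2.

χ_A(x) = (x - 3)^2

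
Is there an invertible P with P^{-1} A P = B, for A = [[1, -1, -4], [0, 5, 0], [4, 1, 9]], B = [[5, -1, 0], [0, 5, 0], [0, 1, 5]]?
Two matrices over a field are similar if and only if they have the same invariant factors.

Both A and B have characteristic polynomial (x - 5)^3 and minimal polynomial (x - 5)^2. Computing further, both have invariant factors x - 5, (x - 5)^2. Hence A and B are similar.

Yes.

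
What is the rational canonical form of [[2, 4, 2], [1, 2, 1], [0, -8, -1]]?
R = [[0, 0, 0], [1, 0, -4], [0, 1, 3]]

The invariant factors of A (the non-unit diagonal entries of the Smith normal form of xI - A over ℚ[x]) are x(x^2 - 3x + 4), each dividing the next. The characteristic polynomial is their product, x(x^2 - 3x + 4).

The rational canonical form is the block-diagonal matrix of companion matrices C(f_i):
R = [[0, 0, 0], [1, 0, -4], [0, 1, 3]].

Note the characteristic polynomial does not split into linear factors over ℚ, so A has no Jordan form over ℚ; the rational canonical form exists over any field.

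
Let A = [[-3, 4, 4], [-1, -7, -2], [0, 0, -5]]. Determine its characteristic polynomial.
χ_A(x) = (x + 5)^3

xI - A = [[x + 3, -4, -4], [1, x + 7, 2], [0, 0, x + 5]].

Expanding det(xI - A) along the first row:
det(xI - A) = + (x + 3)·det([[x + 7, 2], [0, x + 5]]) - (-4)·det([[1, 2], [0, x + 5]]) + (-4)·det([[1, x + 7], [0, 0]]).

Evaluating gives χ_A(x) = x^3 + 15x^2 + 75x + 125 = (x + 5)^3.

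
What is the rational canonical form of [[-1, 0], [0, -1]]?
The invariant factors of A (the non-unit diagonal entries of the Smith normal form of xI - A over ℚ[x]) are x + 1, x + 1, each dividing the next. The characteristic polynomial is their product, (x + 1)^2.

The rational canonical form is the block-diagonal matrix of companion matrices C(f_i):
R = [[-1, 0], [0, -1]].

R = [[-1, 0], [0, -1]]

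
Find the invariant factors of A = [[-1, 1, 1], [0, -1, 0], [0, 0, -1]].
x + 1, (x + 1)^2

The Jordan structure of A has elementary divisors (x + 1)^2, (x + 1). Arranging the block sizes at each eigenvalue in decreasing order and taking row products gives the invariant factors.

Invariant factors (smallest first, each dividing the next): x + 1, (x + 1)^2.

Check: the last factor (x + 1)^2 is the minimal polynomial, and the product (x + 1)^3 is the characteristic polynomial.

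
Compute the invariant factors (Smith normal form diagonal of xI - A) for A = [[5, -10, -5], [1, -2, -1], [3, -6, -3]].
The Jordan structure of A has elementary divisors x^2, x. Arranging the block sizes at each eigenvalue in decreasing order and taking row products gives the invariant factors.

Invariant factors (smallest first, each dividing the next): x, x^2.

Check: the last factor x^2 is the minimal polynomial, and the product x^3 is the characteristic polynomial.

x, x^2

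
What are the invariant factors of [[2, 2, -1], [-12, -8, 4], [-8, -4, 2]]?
x(x + 2)^2

The Jordan structure of A has elementary divisors (x + 2)^2, x. Arranging the block sizes at each eigenvalue in decreasing order and taking row products gives the invariant factors.

Invariant factors (smallest first, each dividing the next): x(x + 2)^2.

Check: the last factor x(x + 2)^2 is the minimal polynomial, and the product x(x + 2)^2 is the characteristic polynomial.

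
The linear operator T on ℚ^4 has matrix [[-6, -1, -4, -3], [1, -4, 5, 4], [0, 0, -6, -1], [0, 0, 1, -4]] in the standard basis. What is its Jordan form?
J = [[-5, 1, 0, 0], [0, -5, 0, 0], [0, 0, -5, 1], [0, 0, 0, -5]]

The characteristic polynomial is det(xI - A) = (x + 5)^4, so the eigenvalues are -5 (algebraic multiplicity 4).

For λ = -5: rank(A + 5I) = 2, rank((A + 5I)^2) = 0. The eigenspace has dimension 4 - 2 = 2, so there are 2 Jordan blocks; the rank sequence gives block sizes [2, 2].

Assembling the blocks gives the Jordan form J above.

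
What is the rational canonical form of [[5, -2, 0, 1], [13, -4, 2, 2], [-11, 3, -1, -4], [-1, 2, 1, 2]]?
R = [[0, 0, 0, 1], [1, 0, 0, -2], [0, 1, 0, 0], [0, 0, 1, 2]]

The invariant factors of A (the non-unit diagonal entries of the Smith normal form of xI - A over ℚ[x]) are (x - 1)^3(x + 1), each dividing the next. The characteristic polynomial is their product, (x - 1)^3(x + 1).

The rational canonical form is the block-diagonal matrix of companion matrices C(f_i):
R = [[0, 0, 0, 1], [1, 0, 0, -2], [0, 1, 0, 0], [0, 0, 1, 2]].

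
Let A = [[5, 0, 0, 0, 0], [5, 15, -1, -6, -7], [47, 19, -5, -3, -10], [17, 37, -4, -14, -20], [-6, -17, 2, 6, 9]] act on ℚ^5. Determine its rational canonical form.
R = [[5, 0, 0, 0, 0], [0, 0, 0, 0, -15], [0, 1, 0, 0, -2], [0, 0, 1, 0, 1], [0, 0, 0, 1, 5]]

The invariant factors of A (the non-unit diagonal entries of the Smith normal form of xI - A over ℚ[x]) are x - 5, (x - 5)(x^3 - x - 3), each dividing the next. The characteristic polynomial is their product, (x - 5)^2(x^3 - x - 3).

The rational canonical form is the block-diagonal matrix of companion matrices C(f_i):
R = [[5, 0, 0, 0, 0], [0, 0, 0, 0, -15], [0, 1, 0, 0, -2], [0, 0, 1, 0, 1], [0, 0, 0, 1, 5]].

Note the characteristic polynomial does not split into linear factors over ℚ, so A has no Jordan form over ℚ; the rational canonical form exists over any field.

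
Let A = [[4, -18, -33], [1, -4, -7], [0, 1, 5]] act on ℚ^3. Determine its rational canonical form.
R = [[0, 0, 5], [1, 0, -9], [0, 1, 5]]

The invariant factors of A (the non-unit diagonal entries of the Smith normal form of xI - A over ℚ[x]) are (x - 1)(x^2 - 4x + 5), each dividing the next. The characteristic polynomial is their product, (x - 1)(x^2 - 4x + 5).

The rational canonical form is the block-diagonal matrix of companion matrices C(f_i):
R = [[0, 0, 5], [1, 0, -9], [0, 1, 5]].

Note the characteristic polynomial does not split into linear factors over ℚ, so A has no Jordan form over ℚ; the rational canonical form exists over any field.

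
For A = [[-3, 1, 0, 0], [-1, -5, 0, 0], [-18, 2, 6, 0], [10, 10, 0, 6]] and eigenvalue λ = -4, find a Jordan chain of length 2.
We seek v_1 ∈ ker((A + 4I)^2) \ ker(A + 4I), then set v_{i+1} = (A + 4I) v_i.

One such chain is v_1 = [[0, 1, 0, -1]]^T, v_2 = [[1, -1, 2, 0]]^T. Check: (A + 4I) v_2 = [[0, 0, 0, 0]]^T = 0.

v_1 = [[0, 1, 0, -1]]^T, v_2 = [[1, -1, 2, 0]]^T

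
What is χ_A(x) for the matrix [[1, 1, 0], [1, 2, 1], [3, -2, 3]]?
χ_A(x) = (x - 2)^3

xI - A = [[x - 1, -1, 0], [-1, x - 2, -1], [-3, 2, x - 3]].

Expanding det(xI - A) along the first row:
det(xI - A) = + (x - 1)·det([[x - 2, -1], [2, x - 3]]) - (-1)·det([[-1, -1], [-3, x - 3]]) + (0)·det([[-1, x - 2], [-3, 2]]).

Evaluating gives χ_A(x) = x^3 - 6x^2 + 12x - 8 = (x - 2)^3.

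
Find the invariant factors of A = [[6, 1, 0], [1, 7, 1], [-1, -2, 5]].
The Jordan structure of A has elementary divisors (x - 6)^3. Arranging the block sizes at each eigenvalue in decreasing order and taking row products gives the invariant factors.

Invariant factors (smallest first, each dividing the next): (x - 6)^3.

Check: the last factor (x - 6)^3 is the minimal polynomial, and the product (x - 6)^3 is the characteristic polynomial.

(x - 6)^3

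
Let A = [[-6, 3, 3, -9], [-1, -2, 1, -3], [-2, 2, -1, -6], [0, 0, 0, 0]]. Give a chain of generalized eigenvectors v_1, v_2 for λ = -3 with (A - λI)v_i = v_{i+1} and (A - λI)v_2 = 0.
v_1 = [[3, 2, 2, 0]]^T, v_2 = [[3, 1, 2, 0]]^T

We seek v_1 ∈ ker((A + 3I)^2) \ ker(A + 3I), then set v_{i+1} = (A + 3I) v_i.

One such chain is v_1 = [[3, 2, 2, 0]]^T, v_2 = [[3, 1, 2, 0]]^T. Check: (A + 3I) v_2 = [[0, 0, 0, 0]]^T = 0.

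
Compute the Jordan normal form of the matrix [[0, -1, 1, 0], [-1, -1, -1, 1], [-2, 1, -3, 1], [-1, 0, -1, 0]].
The characteristic polynomial is det(xI - A) = (x + 1)^4, so the eigenvalues are -1 (algebraic multiplicity 4).

For λ = -1: rank(A + I) = 2, rank((A + I)^2) = 0. The eigenspace has dimension 4 - 2 = 2, so there are 2 Jordan blocks; the rank sequence gives block sizes [2, 2].

Assembling the blocks gives the Jordan form J above.

J = [[-1, 1, 0, 0], [0, -1, 0, 0], [0, 0, -1, 1], [0, 0, 0, -1]]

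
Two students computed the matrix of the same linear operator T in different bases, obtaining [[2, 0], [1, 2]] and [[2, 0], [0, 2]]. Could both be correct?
Both have characteristic polynomial (x - 2)^2, but the minimal polynomial of A is (x - 2)^2 while the minimal polynomial of B is x - 2. The minimal polynomial is a similarity invariant, so A and B are not similar.

No.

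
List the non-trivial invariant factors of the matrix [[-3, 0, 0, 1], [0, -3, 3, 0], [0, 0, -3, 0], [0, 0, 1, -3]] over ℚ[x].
The Jordan structure of A has elementary divisors (x + 3)^3, (x + 3). Arranging the block sizes at each eigenvalue in decreasing order and taking row products gives the invariant factors.

Invariant factors (smallest first, each dividing the next): x + 3, (x + 3)^3.

Check: the last factor (x + 3)^3 is the minimal polynomial, and the product (x + 3)^4 is the characteristic polynomial.

x + 3, (x + 3)^3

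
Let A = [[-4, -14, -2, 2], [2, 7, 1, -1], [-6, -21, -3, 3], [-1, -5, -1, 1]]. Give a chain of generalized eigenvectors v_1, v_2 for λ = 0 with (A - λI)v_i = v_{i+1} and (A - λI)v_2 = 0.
We seek v_1 ∈ ker(A^2) \ ker(A), then set v_{i+1} = A v_i.

One such chain is v_1 = [[9, -4, 15, 4]]^T, v_2 = [[-2, 1, -3, 0]]^T. Check: A v_2 = [[0, 0, 0, 0]]^T = 0.

v_1 = [[9, -4, 15, 4]]^T, v_2 = [[-2, 1, -3, 0]]^T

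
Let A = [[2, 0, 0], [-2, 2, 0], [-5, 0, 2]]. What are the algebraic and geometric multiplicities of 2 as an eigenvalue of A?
The characteristic polynomial is (x - 2)^3, so the factor x - 2 appears with exponent 3: the algebraic multiplicity is 3.

rank(A - 2I) = 1, so the eigenspace has dimension 3 - 1 = 2: the geometric multiplicity is 2.

Since 2 < 3, A is not diagonalizable.

algebraic multiplicity 3, geometric multiplicity 2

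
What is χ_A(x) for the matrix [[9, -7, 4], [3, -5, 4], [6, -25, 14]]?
xI - A = [[x - 9, 7, -4], [-3, x + 5, -4], [-6, 25, x - 14]].

Expanding det(xI - A) along the first row:
det(xI - A) = + (x - 9)·det([[x + 5, -4], [25, x - 14]]) - (7)·det([[-3, -4], [-6, x - 14]]) + (-4)·det([[-3, x + 5], [-6, 25]]).

Evaluating gives χ_A(x) = x^3 - 18x^2 + 108x - 216 = (x - 6)^3.

χ_A(x) = (x - 6)^3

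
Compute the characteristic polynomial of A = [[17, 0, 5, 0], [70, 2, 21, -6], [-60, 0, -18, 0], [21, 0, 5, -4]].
xI - A = [[x - 17, 0, -5, 0], [-70, x - 2, -21, 6], [60, 0, x + 18, 0], [-21, 0, -5, x + 4]].

Expanding det(xI - A) along the first row:
det(xI - A) = + (x - 17)·det([[x - 2, -21, 6], [0, x + 18, 0], [0, -5, x + 4]]) - (0)·det([[-70, -21, 6], [60, x + 18, 0], [-21, -5, x + 4]]) + (-5)·det([[-70, x - 2, 6], [60, 0, 0], [-21, 0, x + 4]]) - (0)·det([[-70, x - 2, -21], [60, 0, x + 18], [-21, 0, -5]]).

Evaluating gives χ_A(x) = x^4 + 3x^3 - 12x^2 - 20x + 48 = (x - 2)^2(x + 3)(x + 4).

χ_A(x) = (x - 2)^2(x + 3)(x + 4)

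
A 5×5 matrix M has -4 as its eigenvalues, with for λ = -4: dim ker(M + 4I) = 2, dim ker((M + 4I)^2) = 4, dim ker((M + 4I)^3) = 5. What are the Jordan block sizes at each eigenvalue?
Jordan blocks: (-4, 3), (-4, 2)

λ = -4: successive nullity increments [2, 2, 1] count blocks of size ≥ k; block sizes are [3, 2].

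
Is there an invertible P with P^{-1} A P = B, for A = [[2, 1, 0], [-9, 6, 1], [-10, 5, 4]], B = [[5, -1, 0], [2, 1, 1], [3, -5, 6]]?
Two matrices over a field are similar if and only if they have the same invariant factors.

Both A and B have characteristic polynomial (x - 4)^3 and minimal polynomial (x - 4)^3. Computing further, both have invariant factors (x - 4)^3. Hence A and B are similar.

Yes.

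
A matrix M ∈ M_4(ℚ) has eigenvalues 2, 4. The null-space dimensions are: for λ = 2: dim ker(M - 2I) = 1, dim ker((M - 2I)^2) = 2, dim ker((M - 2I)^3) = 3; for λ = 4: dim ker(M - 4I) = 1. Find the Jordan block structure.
Jordan blocks: (2, 3), (4, 1)

λ = 2: successive nullity increments [1, 1, 1] count blocks of size ≥ k; block sizes are [3].
λ = 4: successive nullity increments [1] count blocks of size ≥ k; block sizes are [1].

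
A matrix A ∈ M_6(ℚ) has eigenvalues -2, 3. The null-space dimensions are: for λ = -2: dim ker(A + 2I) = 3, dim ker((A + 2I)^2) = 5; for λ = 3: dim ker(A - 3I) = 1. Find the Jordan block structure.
λ = -2: successive nullity increments [3, 2] count blocks of size ≥ k; block sizes are [2, 2, 1].
λ = 3: successive nullity increments [1] count blocks of size ≥ k; block sizes are [1].

Jordan blocks: (-2, 2), (-2, 2), (-2, 1), (3, 1)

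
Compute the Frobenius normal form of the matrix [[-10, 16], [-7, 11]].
The invariant factors of A (the non-unit diagonal entries of the Smith normal form of xI - A over ℚ[x]) are x^2 - x + 2, each dividing the next. The characteristic polynomial is their product, x^2 - x + 2.

The rational canonical form is the block-diagonal matrix of companion matrices C(f_i):
R = [[0, -2], [1, 1]].

Note the characteristic polynomial does not split into linear factors over ℚ, so A has no Jordan form over ℚ; the rational canonical form exists over any field.

R = [[0, -2], [1, 1]]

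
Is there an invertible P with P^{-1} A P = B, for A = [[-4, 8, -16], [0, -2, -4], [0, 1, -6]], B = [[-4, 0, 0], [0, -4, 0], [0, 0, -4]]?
Both have characteristic polynomial (x + 4)^3, but the minimal polynomial of A is (x + 4)^2 while the minimal polynomial of B is x + 4. The minimal polynomial is a similarity invariant, so A and B are not similar.

No.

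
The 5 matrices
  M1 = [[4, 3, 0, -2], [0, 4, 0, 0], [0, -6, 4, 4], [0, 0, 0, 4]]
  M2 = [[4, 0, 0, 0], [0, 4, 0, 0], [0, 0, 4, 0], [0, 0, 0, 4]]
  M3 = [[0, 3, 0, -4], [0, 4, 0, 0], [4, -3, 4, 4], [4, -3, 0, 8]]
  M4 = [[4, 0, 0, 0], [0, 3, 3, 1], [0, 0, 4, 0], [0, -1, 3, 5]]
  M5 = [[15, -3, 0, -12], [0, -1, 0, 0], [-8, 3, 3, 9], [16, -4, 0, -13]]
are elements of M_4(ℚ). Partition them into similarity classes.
Characteristic polynomials: χ_{M1} = (x - 4)^4, χ_{M2} = (x - 4)^4, χ_{M3} = (x - 4)^4, χ_{M4} = (x - 4)^4, χ_{M5} = (x - 3)^2(x + 1)^2.

{M1, M3, M4}: invariant factors x - 4, x - 4, (x - 4)^2.

{M2}: invariant factors x - 4, x - 4, x - 4, x - 4.

{M5}: invariant factors (x - 3)^2(x + 1)^2.

Matrices are similar if and only if their invariant-factor lists agree; the partition into similarity classes is {M1, M3, M4}, {M2}, {M5}.

3 classes: {M1, M3, M4}, {M2}, {M5}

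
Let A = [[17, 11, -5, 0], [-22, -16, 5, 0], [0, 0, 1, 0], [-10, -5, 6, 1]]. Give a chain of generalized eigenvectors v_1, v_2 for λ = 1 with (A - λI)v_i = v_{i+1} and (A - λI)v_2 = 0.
v_1 = [[1, -1, 1, -1]]^T, v_2 = [[0, 0, 0, 1]]^T

We seek v_1 ∈ ker((A - I)^2) \ ker(A - I), then set v_{i+1} = (A - I) v_i.

One such chain is v_1 = [[1, -1, 1, -1]]^T, v_2 = [[0, 0, 0, 1]]^T. Check: (A - I) v_2 = [[0, 0, 0, 0]]^T = 0.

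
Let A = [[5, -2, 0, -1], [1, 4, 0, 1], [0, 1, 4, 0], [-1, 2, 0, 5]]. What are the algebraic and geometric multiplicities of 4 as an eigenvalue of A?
The characteristic polynomial is (x - 6)(x - 4)^3, so the factor x - 4 appears with exponent 3: the algebraic multiplicity is 3.

rank(A - 4I) = 3, so the eigenspace has dimension 4 - 3 = 1: the geometric multiplicity is 1.

Since 1 < 3, A is not diagonalizable.

algebraic multiplicity 3, geometric multiplicity 1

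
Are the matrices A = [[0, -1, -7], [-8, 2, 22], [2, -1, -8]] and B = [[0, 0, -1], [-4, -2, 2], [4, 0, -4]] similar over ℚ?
No.

Both have characteristic polynomial (x + 2)^3, but the minimal polynomial of A is (x + 2)^3 while the minimal polynomial of B is (x + 2)^2. The minimal polynomial is a similarity invariant, so A and B are not similar.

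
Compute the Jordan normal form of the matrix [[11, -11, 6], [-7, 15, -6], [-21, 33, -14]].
The characteristic polynomial is det(xI - A) = (x - 4)^3, so the eigenvalues are 4 (algebraic multiplicity 3).

For λ = 4: rank(A - 4I) = 1, rank((A - 4I)^2) = 0. The eigenspace has dimension 3 - 1 = 2, so there are 2 Jordan blocks; the rank sequence gives block sizes [2, 1].

Assembling the blocks gives the Jordan form J above.

J = [[4, 1, 0], [0, 4, 0], [0, 0, 4]]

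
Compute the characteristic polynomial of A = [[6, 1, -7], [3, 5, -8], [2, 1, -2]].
xI - A = [[x - 6, -1, 7], [-3, x - 5, 8], [-2, -1, x + 2]].

Expanding det(xI - A) along the first row:
det(xI - A) = + (x - 6)·det([[x - 5, 8], [-1, x + 2]]) - (-1)·det([[-3, 8], [-2, x + 2]]) + (7)·det([[-3, x - 5], [-2, -1]]).

Evaluating gives χ_A(x) = x^3 - 9x^2 + 27x - 27 = (x - 3)^3.

χ_A(x) = (x - 3)^3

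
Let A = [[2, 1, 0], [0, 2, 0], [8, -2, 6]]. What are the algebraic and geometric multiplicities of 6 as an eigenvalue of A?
The characteristic polynomial is (x - 6)(x - 2)^2, so the factor x - 6 appears with exponent 1: the algebraic multiplicity is 1.

rank(A - 6I) = 2, so the eigenspace has dimension 3 - 2 = 1: the geometric multiplicity is 1.

algebraic multiplicity 1, geometric multiplicity 1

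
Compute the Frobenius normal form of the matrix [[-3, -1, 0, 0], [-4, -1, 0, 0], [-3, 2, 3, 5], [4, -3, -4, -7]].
R = [[0, 1, 0, 0], [1, -4, 0, 0], [0, 0, 0, 1], [0, 0, 1, -4]]

The invariant factors of A (the non-unit diagonal entries of the Smith normal form of xI - A over ℚ[x]) are x^2 + 4x - 1, x^2 + 4x - 1, each dividing the next. The characteristic polynomial is their product, (x^2 + 4x - 1)^2.

The rational canonical form is the block-diagonal matrix of companion matrices C(f_i):
R = [[0, 1, 0, 0], [1, -4, 0, 0], [0, 0, 0, 1], [0, 0, 1, -4]].

Note the characteristic polynomial does not split into linear factors over ℚ, so A has no Jordan form over ℚ; the rational canonical form exists over any field.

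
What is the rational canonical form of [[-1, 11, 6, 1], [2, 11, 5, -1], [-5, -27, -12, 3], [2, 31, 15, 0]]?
The invariant factors of A (the non-unit diagonal entries of the Smith normal form of xI - A over ℚ[x]) are (x + 2)(x^3 - 4x - 4), each dividing the next. The characteristic polynomial is their product, (x + 2)(x^3 - 4x - 4).

The rational canonical form is the block-diagonal matrix of companion matrices C(f_i):
R = [[0, 0, 0, 8], [1, 0, 0, 12], [0, 1, 0, 4], [0, 0, 1, -2]].

Note the characteristic polynomial does not split into linear factors over ℚ, so A has no Jordan form over ℚ; the rational canonical form exists over any field.

R = [[0, 0, 0, 8], [1, 0, 0, 12], [0, 1, 0, 4], [0, 0, 1, -2]]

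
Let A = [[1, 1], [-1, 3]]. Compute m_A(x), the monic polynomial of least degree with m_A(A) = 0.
m_A(x) = (x - 2)^2

The characteristic polynomial factors as (x - 2)^2. The minimal polynomial is ∏(x - λ)^{k_λ} where k_λ is the size of the largest Jordan block at λ.

For λ = 2: rank(A - 2I) = 1, and the largest Jordan block has size 2 (the smallest k with rank((A - 2I)^k) = rank((A - 2I)^(k+1))).

So m_A(x) = (x - 2)^2.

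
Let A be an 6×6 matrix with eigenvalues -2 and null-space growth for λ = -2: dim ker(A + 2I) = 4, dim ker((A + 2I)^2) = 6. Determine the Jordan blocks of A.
λ = -2: successive nullity increments [4, 2] count blocks of size ≥ k; block sizes are [2, 2, 1, 1].

Jordan blocks: (-2, 2), (-2, 2), (-2, 1), (-2, 1)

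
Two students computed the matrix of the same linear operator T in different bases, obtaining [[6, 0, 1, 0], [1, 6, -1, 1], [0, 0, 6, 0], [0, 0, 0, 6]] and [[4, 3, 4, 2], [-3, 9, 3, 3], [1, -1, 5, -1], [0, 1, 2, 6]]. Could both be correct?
Yes.

Two matrices over a field are similar if and only if they have the same invariant factors.

Both A and B have characteristic polynomial (x - 6)^4 and minimal polynomial (x - 6)^3. Computing further, both have invariant factors x - 6, (x - 6)^3. Hence A and B are similar.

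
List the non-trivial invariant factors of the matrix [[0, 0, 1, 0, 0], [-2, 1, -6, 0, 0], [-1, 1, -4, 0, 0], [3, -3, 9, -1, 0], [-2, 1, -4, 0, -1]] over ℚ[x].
x + 1, x + 1, (x + 1)^3

The Jordan structure of A has elementary divisors (x + 1)^3, (x + 1), (x + 1). Arranging the block sizes at each eigenvalue in decreasing order and taking row products gives the invariant factors.

Invariant factors (smallest first, each dividing the next): x + 1, x + 1, (x + 1)^3.

Check: the last factor (x + 1)^3 is the minimal polynomial, and the product (x + 1)^5 is the characteristic polynomial.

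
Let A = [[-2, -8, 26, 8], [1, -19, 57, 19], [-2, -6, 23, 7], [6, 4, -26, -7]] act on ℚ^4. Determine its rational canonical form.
R = [[0, 0, 0, 18], [1, 0, 0, 21], [0, 1, 0, -1], [0, 0, 1, -5]]

The invariant factors of A (the non-unit diagonal entries of the Smith normal form of xI - A over ℚ[x]) are (x - 2)(x + 1)(x + 3)^2, each dividing the next. The characteristic polynomial is their product, (x - 2)(x + 1)(x + 3)^2.

The rational canonical form is the block-diagonal matrix of companion matrices C(f_i):
R = [[0, 0, 0, 18], [1, 0, 0, 21], [0, 1, 0, -1], [0, 0, 1, -5]].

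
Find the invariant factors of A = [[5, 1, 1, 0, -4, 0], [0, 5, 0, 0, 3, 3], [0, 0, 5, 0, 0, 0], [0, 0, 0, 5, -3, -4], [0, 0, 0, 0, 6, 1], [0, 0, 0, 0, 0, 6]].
The Jordan structure of A has elementary divisors (x - 5)^2, (x - 5), (x - 5), (x - 6)^2. Arranging the block sizes at each eigenvalue in decreasing order and taking row products gives the invariant factors.

Invariant factors (smallest first, each dividing the next): x - 5, x - 5, (x - 6)^2(x - 5)^2.

Check: the last factor (x - 6)^2(x - 5)^2 is the minimal polynomial, and the product (x - 6)^2(x - 5)^4 is the characteristic polynomial.

x - 5, x - 5, (x - 6)^2(x - 5)^2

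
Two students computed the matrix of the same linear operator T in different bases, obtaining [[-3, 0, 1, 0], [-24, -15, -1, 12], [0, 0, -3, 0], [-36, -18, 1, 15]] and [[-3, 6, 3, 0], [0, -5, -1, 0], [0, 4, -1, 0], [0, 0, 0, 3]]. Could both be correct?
Two matrices over a field are similar if and only if they have the same invariant factors.

Both A and B have characteristic polynomial (x - 3)(x + 3)^3 and minimal polynomial (x - 3)(x + 3)^2. Computing further, both have invariant factors x + 3, (x - 3)(x + 3)^2. Hence A and B are similar.

Yes.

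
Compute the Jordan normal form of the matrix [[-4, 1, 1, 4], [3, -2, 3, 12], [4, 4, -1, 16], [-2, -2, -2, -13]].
J = [[-5, 1, 0, 0], [0, -5, 0, 0], [0, 0, -5, 0], [0, 0, 0, -5]]

The characteristic polynomial is det(xI - A) = (x + 5)^4, so the eigenvalues are -5 (algebraic multiplicity 4).

For λ = -5: rank(A + 5I) = 1, rank((A + 5I)^2) = 0. The eigenspace has dimension 4 - 1 = 3, so there are 3 Jordan blocks; the rank sequence gives block sizes [2, 1, 1].

Assembling the blocks gives the Jordan form J above.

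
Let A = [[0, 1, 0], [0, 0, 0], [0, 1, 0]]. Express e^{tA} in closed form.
A has Jordan form J = [[0, 1, 0], [0, 0, 0], [0, 0, 0]] with A = PJP^{-1}, so e^{tA} = P e^{tJ} P^{-1}.

For a Jordan block J_k(λ), e^{tJ_k(λ)} = e^{λt} · (I + tN + t^2 N^2/2! + ... + t^{k-1} N^{k-1}/(k-1)!) where N is the nilpotent superdiagonal part.

Assembling the blocks and conjugating back gives the entries of e^{tA} as shown above.

e^{tA} = [[1, t, 0], [0, 1, 0], [0, t, 1]]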